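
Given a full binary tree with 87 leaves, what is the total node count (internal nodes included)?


Leaf nodes (terminals): 87
Internal nodes = n - 1 = 87 - 1 = 86
Total = leaves + internal = 87 + 86 = 173

173


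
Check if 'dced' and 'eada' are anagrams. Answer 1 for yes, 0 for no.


Sort characters of 'dced': 'cdde'
Sort characters of 'eada': 'aade'
Sorted forms differ -> they are NOT anagrams
Result: 0

0


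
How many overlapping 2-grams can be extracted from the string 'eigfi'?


String 'eigfi' has length L = 5.
Number of overlapping n-grams = L - n + 1
Substituting: 5 - 2 + 1 = 4

4


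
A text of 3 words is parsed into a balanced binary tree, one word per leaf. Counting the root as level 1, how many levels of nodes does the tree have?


In a balanced binary tree with n leaves the deepest leaf is ceil(log2(n)) edges below the root,
so counting node levels inclusive of root and leaves gives ceil(log2(n)) + 1 levels.
log2(3) = 1.5850
ceil(1.5850) = 2
levels = 2 + 1 = 3

3


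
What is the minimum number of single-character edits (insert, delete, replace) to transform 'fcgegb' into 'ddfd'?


Building DP table for s1='fcgegb' (len 6) and s2='ddfd' (len 4):
       d  d  f  d
    0  1  2  3  4
  f 1  1  2  2  3
  c 2  2  2  3  3
  g 3  3  3  3  4
  e 4  4  4  4  4
  g 5  5  5  5  5
  b 6  6  6  6  6
Edit distance = dp[6][4] = 6

6


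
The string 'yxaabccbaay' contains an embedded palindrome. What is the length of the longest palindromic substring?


Scanning 'yxaabccbaay' for palindromic substrings.
Substring at positions 2-9: 'aabccbaa'.
Check: reverse('aabccbaa') = 'aabccbaa' -> palindrome confirmed.
Neighbouring characters ('x' / 'y') break symmetry, so it cannot extend further.
No longer palindromic substring exists; longest length = 8

8


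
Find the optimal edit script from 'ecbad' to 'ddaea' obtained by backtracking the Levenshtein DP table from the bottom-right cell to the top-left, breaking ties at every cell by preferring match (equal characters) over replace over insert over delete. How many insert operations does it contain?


Edit distance = 5. Backtracking from cell (5, 5) with preference match > replace > insert > delete,
then listing the resulting alignment 'ecbad' -> 'ddaea' left to right:
  Step 1: replace e->d
  Step 2: replace c->d
  Step 3: replace b->a
  Step 4: replace a->e
  Step 5: replace d->a
Total insertions: 0

0


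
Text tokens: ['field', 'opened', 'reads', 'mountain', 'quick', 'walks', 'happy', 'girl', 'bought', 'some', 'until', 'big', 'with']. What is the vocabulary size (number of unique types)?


Listing all tokens and tracking unique types:
  Token 1: 'field' -> NEW (unique so far: 1)
  Token 2: 'opened' -> NEW (unique so far: 2)
  Token 3: 'reads' -> NEW (unique so far: 3)
  Token 4: 'mountain' -> NEW (unique so far: 4)
  Token 5: 'quick' -> NEW (unique so far: 5)
  Token 6: 'walks' -> NEW (unique so far: 6)
  Token 7: 'happy' -> NEW (unique so far: 7)
  Token 8: 'girl' -> NEW (unique so far: 8)
  Token 9: 'bought' -> NEW (unique so far: 9)
  Token 10: 'some' -> NEW (unique so far: 10)
  Token 11: 'until' -> NEW (unique so far: 11)
  Token 12: 'big' -> NEW (unique so far: 12)
  Token 13: 'with' -> NEW (unique so far: 13)
Unique types: ('big', 'bought', 'field', 'girl', 'happy', 'mountain', 'opened', 'quick', 'reads', 'some', 'until', 'walks', 'with')
Vocabulary size: 13

13


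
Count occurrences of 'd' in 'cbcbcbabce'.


Scanning 'cbcbcbabce' for 'd':
  No matches found.
Total occurrences of 'd': 0

0


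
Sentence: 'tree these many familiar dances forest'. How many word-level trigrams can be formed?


Word trigrams from [6] words:
  Trigram 1: (tree these many)
  Trigram 2: (these many familiar)
  Trigram 3: (many familiar dances)
  Trigram 4: (familiar dances forest)
Total word trigrams: 6 - 2 = 4

4


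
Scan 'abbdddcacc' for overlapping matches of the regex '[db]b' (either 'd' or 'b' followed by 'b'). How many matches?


Pattern: [db]b means either 'd' or 'b' followed by 'b'.
Scanning 'abbdddcacc' position-by-position:
  Pos 0: window 'ab' -> no
  Pos 1: window 'bb' -> MATCH
  Pos 2: window 'bd' -> no
  Pos 3: window 'dd' -> no
  Pos 4: window 'dd' -> no
  Pos 5: window 'dc' -> no
  Pos 6: window 'ca' -> no
  Pos 7: window 'ac' -> no
  Pos 8: window 'cc' -> no
  Pos 9: window 'c' -> no
Total matches: 1

1


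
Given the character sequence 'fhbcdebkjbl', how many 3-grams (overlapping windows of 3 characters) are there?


String 'fhbcdebkjbl' has length L = 11.
Number of overlapping n-grams = L - n + 1
Substituting: 11 - 3 + 1 = 9

9


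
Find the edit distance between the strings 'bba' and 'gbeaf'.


Building DP table for s1='bba' (len 3) and s2='gbeaf' (len 5):
       g  b  e  a  f
    0  1  2  3  4  5
  b 1  1  1  2  3  4
  b 2  2  1  2  3  4
  a 3  3  2  2  2  3
Edit distance = dp[3][5] = 3

3


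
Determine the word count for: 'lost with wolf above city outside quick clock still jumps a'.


Counting words by splitting on spaces:
  Word 1: 'lost'
  Word 2: 'with'
  Word 3: 'wolf'
  Word 4: 'above'
  Word 5: 'city'
  Word 6: 'outside'
  Word 7: 'quick'
  Word 8: 'clock'
  Word 9: 'still'
  Word 10: 'jumps'
  Word 11: 'a'
Total words: 11

11


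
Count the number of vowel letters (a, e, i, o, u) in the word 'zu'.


Scanning each character of 'zu':
  Position 1: 'z' -> consonant (running count: 0)
  Position 2: 'u' -> vowel (running count: 1)
Total vowels: 1

1


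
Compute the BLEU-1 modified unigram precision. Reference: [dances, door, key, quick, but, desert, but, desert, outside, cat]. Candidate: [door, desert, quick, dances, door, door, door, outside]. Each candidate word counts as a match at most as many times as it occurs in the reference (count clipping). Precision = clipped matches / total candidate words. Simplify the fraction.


Reference word counts: {'but': 2, 'cat': 1, 'dances': 1, 'desert': 2, 'door': 1, 'key': 1, 'outside': 1, 'quick': 1}
Checking each candidate word (with clipping):
  'door' -> in reference (ref count 1, used 1/1) -> match (matches: 1)
  'desert' -> in reference (ref count 2, used 1/2) -> match (matches: 2)
  'quick' -> in reference (ref count 1, used 1/1) -> match (matches: 3)
  'dances' -> in reference (ref count 1, used 1/1) -> match (matches: 4)
  'door' -> ref count 1 already used up (1/1) -> clipped, no match (matches: 4)
  'door' -> ref count 1 already used up (1/1) -> clipped, no match (matches: 4)
  'door' -> ref count 1 already used up (1/1) -> clipped, no match (matches: 4)
  'outside' -> in reference (ref count 1, used 1/1) -> match (matches: 5)
Clipped matches: 5, Candidate length: 8
Precision = 5/8

5/8


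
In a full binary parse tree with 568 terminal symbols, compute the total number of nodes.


Leaf nodes (terminals): 568
Internal nodes = n - 1 = 568 - 1 = 567
Total = leaves + internal = 568 + 567 = 1135

1135


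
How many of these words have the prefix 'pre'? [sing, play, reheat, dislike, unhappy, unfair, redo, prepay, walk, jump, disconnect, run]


Checking each word for prefix 'pre':
  'sing' -> no (count: 0)
  'play' -> no (count: 0)
  'reheat' -> no (count: 0)
  'dislike' -> no (count: 0)
  'unhappy' -> no (count: 0)
  'unfair' -> no (count: 0)
  'redo' -> no (count: 0)
  'prepay' -> YES, starts with 'pre' (count: 1)
  'walk' -> no (count: 1)
  'jump' -> no (count: 1)
  'disconnect' -> no (count: 1)
  'run' -> no (count: 1)
Total with prefix 'pre': 1

1


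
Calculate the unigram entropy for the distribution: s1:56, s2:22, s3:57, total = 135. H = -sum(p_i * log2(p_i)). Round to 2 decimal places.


Computing entropy H = -sum(p_i * log2(p_i)):
  s1: p = 56/135 = 0.4148, -p*log2(p) = 0.5266
  s2: p = 22/135 = 0.1630, -p*log2(p) = 0.4265
  s3: p = 57/135 = 0.4222, -p*log2(p) = 0.5252
H = sum of terms = 1.4783
Rounded to 2 decimals: 1.48

1.48


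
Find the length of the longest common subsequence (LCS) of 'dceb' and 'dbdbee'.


DP table for LCS of 'dceb' and 'dbdbee':
       d  b  d  b  e  e
    0  0  0  0  0  0  0
  d 0  1  1  1  1  1  1
  c 0  1  1  1  1  1  1
  e 0  1  1  1  1  2  2
  b 0  1  2  2  2  2  2
LCS: 'de'
LCS length = 2

2


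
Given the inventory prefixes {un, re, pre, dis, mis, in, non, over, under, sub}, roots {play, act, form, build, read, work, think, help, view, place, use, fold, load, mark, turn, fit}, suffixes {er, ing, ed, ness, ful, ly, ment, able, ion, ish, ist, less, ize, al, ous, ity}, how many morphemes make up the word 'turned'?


Segmenting 'turned' against the inventory:
  'turn' -> root (morpheme 1)
  'ed' -> suffix (morpheme 2)
Total morphemes: 2

2


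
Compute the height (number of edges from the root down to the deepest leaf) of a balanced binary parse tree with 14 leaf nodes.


In a balanced binary tree with n leaves the deepest leaf is ceil(log2(n)) edges below the root.
log2(14) = 3.8074
ceil(3.8074) = 4
height (edges) = 4

4


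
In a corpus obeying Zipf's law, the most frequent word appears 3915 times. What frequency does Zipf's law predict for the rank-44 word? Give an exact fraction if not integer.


Zipf's law: freq(rank) = f1 / rank
f1 = 3915, rank = 44
freq = 3915 / 44
GCD(3915, 44) = 1
Simplified: 3915/44

3915/44


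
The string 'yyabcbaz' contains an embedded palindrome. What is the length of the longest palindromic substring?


Scanning 'yyabcbaz' for palindromic substrings.
Substring at positions 2-6: 'abcba'.
Check: reverse('abcba') = 'abcba' -> palindrome confirmed.
Neighbouring characters ('y' / 'z') break symmetry, so it cannot extend further.
No longer palindromic substring exists; longest length = 5

5


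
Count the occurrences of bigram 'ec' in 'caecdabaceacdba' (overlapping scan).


Scanning 'caecdabaceacdba' for bigram 'ec':
  Position 0: 'ca' -> no
  Position 1: 'ae' -> no
  Position 2: 'ec' -> MATCH
  Position 3: 'cd' -> no
  Position 4: 'da' -> no
  Position 5: 'ab' -> no
  Position 6: 'ba' -> no
  Position 7: 'ac' -> no
  Position 8: 'ce' -> no
  Position 9: 'ea' -> no
  Position 10: 'ac' -> no
  Position 11: 'cd' -> no
  Position 12: 'db' -> no
  Position 13: 'ba' -> no
Total matches: 1

1


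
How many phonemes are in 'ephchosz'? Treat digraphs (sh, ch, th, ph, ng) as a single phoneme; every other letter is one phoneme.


Parsing 'ephchosz' greedily, digraphs first:
  'e' -> vowel phoneme (phonemes so far: 1)
  'ph' -> digraph (1 consonant phoneme) (phonemes so far: 2)
  'ch' -> digraph (1 consonant phoneme) (phonemes so far: 3)
  'o' -> vowel phoneme (phonemes so far: 4)
  's' -> consonant phoneme (phonemes so far: 5)
  'z' -> consonant phoneme (phonemes so far: 6)
Total phonemes: 6

6


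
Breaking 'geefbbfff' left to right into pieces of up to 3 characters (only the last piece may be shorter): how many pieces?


'geefbbfff' has 9 characters.
Chunking with max size 3:
  Chunk 1: 'gee' (positions 0-2)
  Chunk 2: 'fbb' (positions 3-5)
  Chunk 3: 'fff' (positions 6-8)
Total chunks: ceil(9 / 3) = 3

3


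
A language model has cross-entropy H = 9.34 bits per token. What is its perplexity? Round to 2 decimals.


Perplexity formula: PP = 2^H
H = 9.34
PP = 2^9.34
Decompose: 2^9.34 = 2^9 * 2^0.34
2^9 = 512, 2^0.34 ~ 1.2657566
PP ~ 512 * 1.2657566 = 648.0673792
Rounded to 2 decimals: 648.07

648.07


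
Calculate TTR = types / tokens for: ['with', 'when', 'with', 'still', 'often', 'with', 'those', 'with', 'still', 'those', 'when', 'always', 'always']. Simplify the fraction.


Tokens: 13
Unique types: ('always', 'often', 'still', 'those', 'when', 'with') = 6
TTR = 6/13
Already in lowest terms.

6/13


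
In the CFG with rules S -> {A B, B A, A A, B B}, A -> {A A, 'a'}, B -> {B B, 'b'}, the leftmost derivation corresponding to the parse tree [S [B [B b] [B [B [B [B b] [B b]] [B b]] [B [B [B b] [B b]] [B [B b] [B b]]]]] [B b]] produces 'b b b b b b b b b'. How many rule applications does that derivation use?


Every bracketed nonterminal node [X ...] in the tree is produced by exactly one rule application.
Reading the tree off as a leftmost derivation:
  Step 1: S  =>  B B   (applied S -> B B)
  Step 2: B B  =>  B B B   (applied B -> B B)
  Step 3: B B B  =>  b B B   (applied B -> b)
  Step 4: b B B  =>  b B B B   (applied B -> B B)
  Step 5: b B B B  =>  b B B B B   (applied B -> B B)
  Step 6: b B B B B  =>  b B B B B B   (applied B -> B B)
  Step 7: b B B B B B  =>  b b B B B B   (applied B -> b)
  Step 8: b b B B B B  =>  b b b B B B   (applied B -> b)
  Step 9: b b b B B B  =>  b b b b B B   (applied B -> b)
  Step 10: b b b b B B  =>  b b b b B B B   (applied B -> B B)
  Step 11: b b b b B B B  =>  b b b b B B B B   (applied B -> B B)
  Step 12: b b b b B B B B  =>  b b b b b B B B   (applied B -> b)
  Step 13: b b b b b B B B  =>  b b b b b b B B   (applied B -> b)
  Step 14: b b b b b b B B  =>  b b b b b b B B B   (applied B -> B B)
  Step 15: b b b b b b B B B  =>  b b b b b b b B B   (applied B -> b)
  Step 16: b b b b b b b B B  =>  b b b b b b b b B   (applied B -> b)
  Step 17: b b b b b b b b B  =>  b b b b b b b b b   (applied B -> b)
Final yield: b b b b b b b b b
Total rewrite steps: 17

17


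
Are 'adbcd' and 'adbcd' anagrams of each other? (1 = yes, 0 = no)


Sort characters of 'adbcd': 'abcdd'
Sort characters of 'adbcd': 'abcdd'
Sorted forms match -> they ARE anagrams
Result: 1

1


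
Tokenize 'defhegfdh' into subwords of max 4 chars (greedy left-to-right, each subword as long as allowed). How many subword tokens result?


'defhegfdh' has 9 characters.
Chunking with max size 4:
  Chunk 1: 'defh' (positions 0-3)
  Chunk 2: 'egfd' (positions 4-7)
  Chunk 3: 'h' (positions 8-8)
Total chunks: ceil(9 / 4) = 3

3


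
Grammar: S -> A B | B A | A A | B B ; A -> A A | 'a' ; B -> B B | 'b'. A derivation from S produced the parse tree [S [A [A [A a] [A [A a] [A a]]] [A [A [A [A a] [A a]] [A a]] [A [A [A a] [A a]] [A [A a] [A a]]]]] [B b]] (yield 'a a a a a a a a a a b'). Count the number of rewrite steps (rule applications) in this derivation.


Every bracketed nonterminal node [X ...] in the tree is produced by exactly one rule application.
Reading the tree off as a leftmost derivation:
  Step 1: S  =>  A B   (applied S -> A B)
  Step 2: A B  =>  A A B   (applied A -> A A)
  Step 3: A A B  =>  A A A B   (applied A -> A A)
  Step 4: A A A B  =>  a A A B   (applied A -> a)
  Step 5: a A A B  =>  a A A A B   (applied A -> A A)
  Step 6: a A A A B  =>  a a A A B   (applied A -> a)
  Step 7: a a A A B  =>  a a a A B   (applied A -> a)
  Step 8: a a a A B  =>  a a a A A B   (applied A -> A A)
  Step 9: a a a A A B  =>  a a a A A A B   (applied A -> A A)
  Step 10: a a a A A A B  =>  a a a A A A A B   (applied A -> A A)
  Step 11: a a a A A A A B  =>  a a a a A A A B   (applied A -> a)
  Step 12: a a a a A A A B  =>  a a a a a A A B   (applied A -> a)
  Step 13: a a a a a A A B  =>  a a a a a a A B   (applied A -> a)
  Step 14: a a a a a a A B  =>  a a a a a a A A B   (applied A -> A A)
  Step 15: a a a a a a A A B  =>  a a a a a a A A A B   (applied A -> A A)
  Step 16: a a a a a a A A A B  =>  a a a a a a a A A B   (applied A -> a)
  Step 17: a a a a a a a A A B  =>  a a a a a a a a A B   (applied A -> a)
  Step 18: a a a a a a a a A B  =>  a a a a a a a a A A B   (applied A -> A A)
  Step 19: a a a a a a a a A A B  =>  a a a a a a a a a A B   (applied A -> a)
  Step 20: a a a a a a a a a A B  =>  a a a a a a a a a a B   (applied A -> a)
  Step 21: a a a a a a a a a a B  =>  a a a a a a a a a a b   (applied B -> b)
Final yield: a a a a a a a a a a b
Total rewrite steps: 21

21


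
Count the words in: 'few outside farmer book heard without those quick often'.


Counting words by splitting on spaces:
  Word 1: 'few'
  Word 2: 'outside'
  Word 3: 'farmer'
  Word 4: 'book'
  Word 5: 'heard'
  Word 6: 'without'
  Word 7: 'those'
  Word 8: 'quick'
  Word 9: 'often'
Total words: 9

9


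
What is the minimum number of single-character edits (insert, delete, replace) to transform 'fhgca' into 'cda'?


Building DP table for s1='fhgca' (len 5) and s2='cda' (len 3):
       c  d  a
    0  1  2  3
  f 1  1  2  3
  h 2  2  2  3
  g 3  3  3  3
  c 4  3  4  4
  a 5  4  4  4
Edit distance = dp[5][3] = 4

4


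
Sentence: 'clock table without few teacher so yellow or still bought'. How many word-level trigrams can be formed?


Word trigrams from [10] words:
  Trigram 1: (clock table without)
  Trigram 2: (table without few)
  Trigram 3: (without few teacher)
  Trigram 4: (few teacher so)
  Trigram 5: (teacher so yellow)
  Trigram 6: (so yellow or)
  Trigram 7: (yellow or still)
  Trigram 8: (or still bought)
Total word trigrams: 10 - 2 = 8

8


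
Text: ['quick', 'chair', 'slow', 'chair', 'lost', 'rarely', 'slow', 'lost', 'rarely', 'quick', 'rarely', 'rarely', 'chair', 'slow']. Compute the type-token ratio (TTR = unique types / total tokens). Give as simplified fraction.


Tokens: 14
Unique types: ('chair', 'lost', 'quick', 'rarely', 'slow') = 5
TTR = 5/14
Already in lowest terms.

5/14


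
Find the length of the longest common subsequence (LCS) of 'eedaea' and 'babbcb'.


DP table for LCS of 'eedaea' and 'babbcb':
       b  a  b  b  c  b
    0  0  0  0  0  0  0
  e 0  0  0  0  0  0  0
  e 0  0  0  0  0  0  0
  d 0  0  0  0  0  0  0
  a 0  0  1  1  1  1  1
  e 0  0  1  1  1  1  1
  a 0  0  1  1  1  1  1
LCS: 'a'
LCS length = 1

1


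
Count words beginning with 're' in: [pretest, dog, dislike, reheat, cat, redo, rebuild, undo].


Checking each word for prefix 're':
  'pretest' -> no (count: 0)
  'dog' -> no (count: 0)
  'dislike' -> no (count: 0)
  'reheat' -> YES, starts with 're' (count: 1)
  'cat' -> no (count: 1)
  'redo' -> YES, starts with 're' (count: 2)
  'rebuild' -> YES, starts with 're' (count: 3)
  'undo' -> no (count: 3)
Total with prefix 're': 3

3


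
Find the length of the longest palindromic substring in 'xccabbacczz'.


Scanning 'xccabbacczz' for palindromic substrings.
Substring at positions 1-8: 'ccabbacc'.
Check: reverse('ccabbacc') = 'ccabbacc' -> palindrome confirmed.
Neighbouring characters ('x' / 'z') break symmetry, so it cannot extend further.
No longer palindromic substring exists; longest length = 8

8


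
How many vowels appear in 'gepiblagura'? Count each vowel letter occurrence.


Scanning each character of 'gepiblagura':
  Position 1: 'g' -> consonant (running count: 0)
  Position 2: 'e' -> vowel (running count: 1)
  Position 3: 'p' -> consonant (running count: 1)
  Position 4: 'i' -> vowel (running count: 2)
  Position 5: 'b' -> consonant (running count: 2)
  Position 6: 'l' -> consonant (running count: 2)
  Position 7: 'a' -> vowel (running count: 3)
  Position 8: 'g' -> consonant (running count: 3)
  Position 9: 'u' -> vowel (running count: 4)
  Position 10: 'r' -> consonant (running count: 4)
  Position 11: 'a' -> vowel (running count: 5)
Total vowels: 5

5


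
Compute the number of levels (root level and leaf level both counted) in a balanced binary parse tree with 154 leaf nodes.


In a balanced binary tree with n leaves the deepest leaf is ceil(log2(n)) edges below the root,
so counting node levels inclusive of root and leaves gives ceil(log2(n)) + 1 levels.
log2(154) = 7.2668
ceil(7.2668) = 8
levels = 8 + 1 = 9

9


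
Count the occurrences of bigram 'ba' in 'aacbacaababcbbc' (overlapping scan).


Scanning 'aacbacaababcbbc' for bigram 'ba':
  Position 0: 'aa' -> no
  Position 1: 'ac' -> no
  Position 2: 'cb' -> no
  Position 3: 'ba' -> MATCH
  Position 4: 'ac' -> no
  Position 5: 'ca' -> no
  Position 6: 'aa' -> no
  Position 7: 'ab' -> no
  Position 8: 'ba' -> MATCH
  Position 9: 'ab' -> no
  Position 10: 'bc' -> no
  Position 11: 'cb' -> no
  Position 12: 'bb' -> no
  Position 13: 'bc' -> no
Total matches: 2

2


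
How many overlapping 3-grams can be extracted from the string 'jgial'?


String 'jgial' has length L = 5.
Number of overlapping n-grams = L - n + 1
Substituting: 5 - 3 + 1 = 3

3


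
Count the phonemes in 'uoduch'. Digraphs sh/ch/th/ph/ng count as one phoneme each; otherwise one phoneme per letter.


Parsing 'uoduch' greedily, digraphs first:
  'u' -> vowel phoneme (phonemes so far: 1)
  'o' -> vowel phoneme (phonemes so far: 2)
  'd' -> consonant phoneme (phonemes so far: 3)
  'u' -> vowel phoneme (phonemes so far: 4)
  'ch' -> digraph (1 consonant phoneme) (phonemes so far: 5)
Total phonemes: 5

5


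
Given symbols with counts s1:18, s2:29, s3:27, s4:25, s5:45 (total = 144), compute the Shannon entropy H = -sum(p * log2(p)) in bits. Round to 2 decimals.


Computing entropy H = -sum(p_i * log2(p_i)):
  s1: p = 18/144 = 0.1250, -p*log2(p) = 0.3750
  s2: p = 29/144 = 0.2014, -p*log2(p) = 0.4656
  s3: p = 27/144 = 0.1875, -p*log2(p) = 0.4528
  s4: p = 25/144 = 0.1736, -p*log2(p) = 0.4386
  s5: p = 45/144 = 0.3125, -p*log2(p) = 0.5244
H = sum of terms = 2.2564
Rounded to 2 decimals: 2.26

2.26


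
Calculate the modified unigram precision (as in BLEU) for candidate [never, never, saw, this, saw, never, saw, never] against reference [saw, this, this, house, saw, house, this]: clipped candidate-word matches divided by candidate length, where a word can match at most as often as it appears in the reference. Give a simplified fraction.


Reference word counts: {'house': 2, 'saw': 2, 'this': 3}
Checking each candidate word (with clipping):
  'never' -> not in reference -> no match (matches: 0)
  'never' -> not in reference -> no match (matches: 0)
  'saw' -> in reference (ref count 2, used 1/2) -> match (matches: 1)
  'this' -> in reference (ref count 3, used 1/3) -> match (matches: 2)
  'saw' -> in reference (ref count 2, used 2/2) -> match (matches: 3)
  'never' -> not in reference -> no match (matches: 3)
  'saw' -> ref count 2 already used up (2/2) -> clipped, no match (matches: 3)
  'never' -> not in reference -> no match (matches: 3)
Clipped matches: 3, Candidate length: 8
Precision = 3/8

3/8


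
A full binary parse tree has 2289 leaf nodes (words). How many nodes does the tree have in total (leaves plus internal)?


Leaf nodes (terminals): 2289
Internal nodes = n - 1 = 2289 - 1 = 2288
Total = leaves + internal = 2289 + 2288 = 4577

4577


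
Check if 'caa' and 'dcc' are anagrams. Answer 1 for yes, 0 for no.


Sort characters of 'caa': 'aac'
Sort characters of 'dcc': 'ccd'
Sorted forms differ -> they are NOT anagrams
Result: 0

0


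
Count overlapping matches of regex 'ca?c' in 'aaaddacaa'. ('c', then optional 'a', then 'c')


Pattern: ca?c means 'c', then optional 'a', then 'c'.
Scanning 'aaaddacaa' position-by-position:
  Pos 0: window 'aaa' -> no
  Pos 1: window 'aad' -> no
  Pos 2: window 'add' -> no
  Pos 3: window 'dda' -> no
  Pos 4: window 'dac' -> no
  Pos 5: window 'aca' -> no
  Pos 6: window 'caa' -> no
  Pos 7: window 'aa' -> no
  Pos 8: window 'a' -> no
Total matches: 0

0


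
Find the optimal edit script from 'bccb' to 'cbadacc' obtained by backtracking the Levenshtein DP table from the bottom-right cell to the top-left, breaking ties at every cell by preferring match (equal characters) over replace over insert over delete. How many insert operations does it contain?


Edit distance = 5. Backtracking from cell (4, 7) with preference match > replace > insert > delete,
then listing the resulting alignment 'bccb' -> 'cbadacc' left to right:
  Step 1: insert 'c' [insertion #1]
  Step 2: keep 'b'
  Step 3: insert 'a' [insertion #2]
  Step 4: insert 'd' [insertion #3]
  Step 5: replace c->a
  Step 6: keep 'c'
  Step 7: replace b->c
Total insertions: 3

3


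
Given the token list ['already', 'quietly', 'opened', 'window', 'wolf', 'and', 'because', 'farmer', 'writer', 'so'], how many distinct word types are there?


Listing all tokens and tracking unique types:
  Token 1: 'already' -> NEW (unique so far: 1)
  Token 2: 'quietly' -> NEW (unique so far: 2)
  Token 3: 'opened' -> NEW (unique so far: 3)
  Token 4: 'window' -> NEW (unique so far: 4)
  Token 5: 'wolf' -> NEW (unique so far: 5)
  Token 6: 'and' -> NEW (unique so far: 6)
  Token 7: 'because' -> NEW (unique so far: 7)
  Token 8: 'farmer' -> NEW (unique so far: 8)
  Token 9: 'writer' -> NEW (unique so far: 9)
  Token 10: 'so' -> NEW (unique so far: 10)
Unique types: ('already', 'and', 'because', 'farmer', 'opened', 'quietly', 'so', 'window', 'wolf', 'writer')
Vocabulary size: 10

10


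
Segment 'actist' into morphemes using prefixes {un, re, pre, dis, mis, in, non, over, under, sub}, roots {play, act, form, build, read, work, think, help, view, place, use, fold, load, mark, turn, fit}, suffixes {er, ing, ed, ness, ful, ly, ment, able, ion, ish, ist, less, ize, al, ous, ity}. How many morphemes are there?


Segmenting 'actist' against the inventory:
  'act' -> root (morpheme 1)
  'ist' -> suffix (morpheme 2)
Total morphemes: 2

2


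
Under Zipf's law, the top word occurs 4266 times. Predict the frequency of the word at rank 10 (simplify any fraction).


Zipf's law: freq(rank) = f1 / rank
f1 = 4266, rank = 10
freq = 4266 / 10
GCD(4266, 10) = 2
Simplified: 2133/5

2133/5


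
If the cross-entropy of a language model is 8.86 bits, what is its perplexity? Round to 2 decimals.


Perplexity formula: PP = 2^H
H = 8.86
PP = 2^8.86
Decompose: 2^8.86 = 2^8 * 2^0.86
2^8 = 256, 2^0.86 ~ 1.8150383
PP ~ 256 * 1.8150383 = 464.6498048
Rounded to 2 decimals: 464.65

464.65


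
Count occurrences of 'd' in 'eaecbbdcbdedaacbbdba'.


Scanning 'eaecbbdcbdedaacbbdba' for 'd':
  Position 6: 'd' -> MATCH (count: 1)
  Position 9: 'd' -> MATCH (count: 2)
  Position 11: 'd' -> MATCH (count: 3)
  Position 17: 'd' -> MATCH (count: 4)
Total occurrences of 'd': 4

4


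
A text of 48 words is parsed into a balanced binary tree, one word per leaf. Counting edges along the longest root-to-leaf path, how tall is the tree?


In a balanced binary tree with n leaves the deepest leaf is ceil(log2(n)) edges below the root.
log2(48) = 5.5850
ceil(5.5850) = 6
height (edges) = 6

6


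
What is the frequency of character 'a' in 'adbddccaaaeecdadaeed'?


Scanning 'adbddccaaaeecdadaeed' for 'a':
  Position 0: 'a' -> MATCH (count: 1)
  Position 7: 'a' -> MATCH (count: 2)
  Position 8: 'a' -> MATCH (count: 3)
  Position 9: 'a' -> MATCH (count: 4)
  Position 14: 'a' -> MATCH (count: 5)
  Position 16: 'a' -> MATCH (count: 6)
Total occurrences of 'a': 6

6


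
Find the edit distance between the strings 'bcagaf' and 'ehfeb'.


Building DP table for s1='bcagaf' (len 6) and s2='ehfeb' (len 5):
       e  h  f  e  b
    0  1  2  3  4  5
  b 1  1  2  3  4  4
  c 2  2  2  3  4  5
  a 3  3  3  3  4  5
  g 4  4  4  4  4  5
  a 5  5  5  5  5  5
  f 6  6  6  5  6  6
Edit distance = dp[6][5] = 6

6


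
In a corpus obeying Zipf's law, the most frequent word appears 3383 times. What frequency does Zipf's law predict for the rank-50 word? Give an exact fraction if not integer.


Zipf's law: freq(rank) = f1 / rank
f1 = 3383, rank = 50
freq = 3383 / 50
GCD(3383, 50) = 1
Simplified: 3383/50

3383/50


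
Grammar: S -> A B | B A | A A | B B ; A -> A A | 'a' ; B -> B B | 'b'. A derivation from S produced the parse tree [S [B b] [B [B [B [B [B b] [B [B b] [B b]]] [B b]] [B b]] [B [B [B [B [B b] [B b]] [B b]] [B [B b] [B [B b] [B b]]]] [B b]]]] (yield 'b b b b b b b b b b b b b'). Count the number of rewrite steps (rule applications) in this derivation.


Every bracketed nonterminal node [X ...] in the tree is produced by exactly one rule application.
Reading the tree off as a leftmost derivation:
  Step 1: S  =>  B B   (applied S -> B B)
  Step 2: B B  =>  b B   (applied B -> b)
  Step 3: b B  =>  b B B   (applied B -> B B)
  Step 4: b B B  =>  b B B B   (applied B -> B B)
  Step 5: b B B B  =>  b B B B B   (applied B -> B B)
  Step 6: b B B B B  =>  b B B B B B   (applied B -> B B)
  Step 7: b B B B B B  =>  b b B B B B   (applied B -> b)
  Step 8: b b B B B B  =>  b b B B B B B   (applied B -> B B)
  Step 9: b b B B B B B  =>  b b b B B B B   (applied B -> b)
  Step 10: b b b B B B B  =>  b b b b B B B   (applied B -> b)
  Step 11: b b b b B B B  =>  b b b b b B B   (applied B -> b)
  Step 12: b b b b b B B  =>  b b b b b b B   (applied B -> b)
  Step 13: b b b b b b B  =>  b b b b b b B B   (applied B -> B B)
  Step 14: b b b b b b B B  =>  b b b b b b B B B   (applied B -> B B)
  Step 15: b b b b b b B B B  =>  b b b b b b B B B B   (applied B -> B B)
  Step 16: b b b b b b B B B B  =>  b b b b b b B B B B B   (applied B -> B B)
  Step 17: b b b b b b B B B B B  =>  b b b b b b b B B B B   (applied B -> b)
  Step 18: b b b b b b b B B B B  =>  b b b b b b b b B B B   (applied B -> b)
  Step 19: b b b b b b b b B B B  =>  b b b b b b b b b B B   (applied B -> b)
  Step 20: b b b b b b b b b B B  =>  b b b b b b b b b B B B   (applied B -> B B)
  Step 21: b b b b b b b b b B B B  =>  b b b b b b b b b b B B   (applied B -> b)
  Step 22: b b b b b b b b b b B B  =>  b b b b b b b b b b B B B   (applied B -> B B)
  Step 23: b b b b b b b b b b B B B  =>  b b b b b b b b b b b B B   (applied B -> b)
  Step 24: b b b b b b b b b b b B B  =>  b b b b b b b b b b b b B   (applied B -> b)
  Step 25: b b b b b b b b b b b b B  =>  b b b b b b b b b b b b b   (applied B -> b)
Final yield: b b b b b b b b b b b b b
Total rewrite steps: 25

25


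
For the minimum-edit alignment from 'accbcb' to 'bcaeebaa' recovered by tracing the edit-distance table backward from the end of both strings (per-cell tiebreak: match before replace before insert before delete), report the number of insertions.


Edit distance = 6. Backtracking from cell (6, 8) with preference match > replace > insert > delete,
then listing the resulting alignment 'accbcb' -> 'bcaeebaa' left to right:
  Step 1: insert 'b' [insertion #1]
  Step 2: insert 'c' [insertion #2]
  Step 3: keep 'a'
  Step 4: replace c->e
  Step 5: replace c->e
  Step 6: keep 'b'
  Step 7: replace c->a
  Step 8: replace b->a
Total insertions: 2

2


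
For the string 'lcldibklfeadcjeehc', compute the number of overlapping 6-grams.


String 'lcldibklfeadcjeehc' has length L = 18.
Number of overlapping n-grams = L - n + 1
Substituting: 18 - 6 + 1 = 13

13


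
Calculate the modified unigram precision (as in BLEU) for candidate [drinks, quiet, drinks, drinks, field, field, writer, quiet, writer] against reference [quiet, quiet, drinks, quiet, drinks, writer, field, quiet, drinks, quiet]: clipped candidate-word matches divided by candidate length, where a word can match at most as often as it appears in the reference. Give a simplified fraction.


Reference word counts: {'drinks': 3, 'field': 1, 'quiet': 5, 'writer': 1}
Checking each candidate word (with clipping):
  'drinks' -> in reference (ref count 3, used 1/3) -> match (matches: 1)
  'quiet' -> in reference (ref count 5, used 1/5) -> match (matches: 2)
  'drinks' -> in reference (ref count 3, used 2/3) -> match (matches: 3)
  'drinks' -> in reference (ref count 3, used 3/3) -> match (matches: 4)
  'field' -> in reference (ref count 1, used 1/1) -> match (matches: 5)
  'field' -> ref count 1 already used up (1/1) -> clipped, no match (matches: 5)
  'writer' -> in reference (ref count 1, used 1/1) -> match (matches: 6)
  'quiet' -> in reference (ref count 5, used 2/5) -> match (matches: 7)
  'writer' -> ref count 1 already used up (1/1) -> clipped, no match (matches: 7)
Clipped matches: 7, Candidate length: 9
Precision = 7/9

7/9


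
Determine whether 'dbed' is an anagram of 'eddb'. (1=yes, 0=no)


Sort characters of 'dbed': 'bdde'
Sort characters of 'eddb': 'bdde'
Sorted forms match -> they ARE anagrams
Result: 1

1


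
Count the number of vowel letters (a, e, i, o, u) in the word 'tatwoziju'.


Scanning each character of 'tatwoziju':
  Position 1: 't' -> consonant (running count: 0)
  Position 2: 'a' -> vowel (running count: 1)
  Position 3: 't' -> consonant (running count: 1)
  Position 4: 'w' -> consonant (running count: 1)
  Position 5: 'o' -> vowel (running count: 2)
  Position 6: 'z' -> consonant (running count: 2)
  Position 7: 'i' -> vowel (running count: 3)
  Position 8: 'j' -> consonant (running count: 3)
  Position 9: 'u' -> vowel (running count: 4)
Total vowels: 4

4


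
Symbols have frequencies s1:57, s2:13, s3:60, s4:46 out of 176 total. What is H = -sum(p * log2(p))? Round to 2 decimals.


Computing entropy H = -sum(p_i * log2(p_i)):
  s1: p = 57/176 = 0.3239, -p*log2(p) = 0.5268
  s2: p = 13/176 = 0.0739, -p*log2(p) = 0.2777
  s3: p = 60/176 = 0.3409, -p*log2(p) = 0.5293
  s4: p = 46/176 = 0.2614, -p*log2(p) = 0.5060
H = sum of terms = 1.8398
Rounded to 2 decimals: 1.84

1.84


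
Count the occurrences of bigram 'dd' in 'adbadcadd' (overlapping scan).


Scanning 'adbadcadd' for bigram 'dd':
  Position 0: 'ad' -> no
  Position 1: 'db' -> no
  Position 2: 'ba' -> no
  Position 3: 'ad' -> no
  Position 4: 'dc' -> no
  Position 5: 'ca' -> no
  Position 6: 'ad' -> no
  Position 7: 'dd' -> MATCH
Total matches: 1

1


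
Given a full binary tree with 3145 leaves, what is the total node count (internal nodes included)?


Leaf nodes (terminals): 3145
Internal nodes = n - 1 = 3145 - 1 = 3144
Total = leaves + internal = 3145 + 3144 = 6289

6289


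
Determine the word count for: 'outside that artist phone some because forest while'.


Counting words by splitting on spaces:
  Word 1: 'outside'
  Word 2: 'that'
  Word 3: 'artist'
  Word 4: 'phone'
  Word 5: 'some'
  Word 6: 'because'
  Word 7: 'forest'
  Word 8: 'while'
Total words: 8

8


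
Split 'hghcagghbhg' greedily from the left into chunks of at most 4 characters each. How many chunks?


'hghcagghbhg' has 11 characters.
Chunking with max size 4:
  Chunk 1: 'hghc' (positions 0-3)
  Chunk 2: 'aggh' (positions 4-7)
  Chunk 3: 'bhg' (positions 8-10)
Total chunks: ceil(11 / 4) = 3

3


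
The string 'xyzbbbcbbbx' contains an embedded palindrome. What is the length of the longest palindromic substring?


Scanning 'xyzbbbcbbbx' for palindromic substrings.
Substring at positions 3-9: 'bbbcbbb'.
Check: reverse('bbbcbbb') = 'bbbcbbb' -> palindrome confirmed.
Neighbouring characters ('z' / 'x') break symmetry, so it cannot extend further.
No longer palindromic substring exists; longest length = 7

7


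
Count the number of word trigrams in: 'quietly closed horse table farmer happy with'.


Word trigrams from [7] words:
  Trigram 1: (quietly closed horse)
  Trigram 2: (closed horse table)
  Trigram 3: (horse table farmer)
  Trigram 4: (table farmer happy)
  Trigram 5: (farmer happy with)
Total word trigrams: 7 - 2 = 5

5


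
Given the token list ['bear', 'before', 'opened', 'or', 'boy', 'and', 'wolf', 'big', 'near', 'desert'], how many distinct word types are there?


Listing all tokens and tracking unique types:
  Token 1: 'bear' -> NEW (unique so far: 1)
  Token 2: 'before' -> NEW (unique so far: 2)
  Token 3: 'opened' -> NEW (unique so far: 3)
  Token 4: 'or' -> NEW (unique so far: 4)
  Token 5: 'boy' -> NEW (unique so far: 5)
  Token 6: 'and' -> NEW (unique so far: 6)
  Token 7: 'wolf' -> NEW (unique so far: 7)
  Token 8: 'big' -> NEW (unique so far: 8)
  Token 9: 'near' -> NEW (unique so far: 9)
  Token 10: 'desert' -> NEW (unique so far: 10)
Unique types: ('and', 'bear', 'before', 'big', 'boy', 'desert', 'near', 'opened', 'or', 'wolf')
Vocabulary size: 10

10


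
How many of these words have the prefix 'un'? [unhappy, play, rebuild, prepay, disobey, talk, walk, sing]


Checking each word for prefix 'un':
  'unhappy' -> YES, starts with 'un' (count: 1)
  'play' -> no (count: 1)
  'rebuild' -> no (count: 1)
  'prepay' -> no (count: 1)
  'disobey' -> no (count: 1)
  'talk' -> no (count: 1)
  'walk' -> no (count: 1)
  'sing' -> no (count: 1)
Total with prefix 'un': 1

1


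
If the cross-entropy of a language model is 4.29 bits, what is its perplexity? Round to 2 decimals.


Perplexity formula: PP = 2^H
H = 4.29
PP = 2^4.29
Decompose: 2^4.29 = 2^4 * 2^0.29
2^4 = 16, 2^0.29 ~ 1.2226403
PP ~ 16 * 1.2226403 = 19.5622448
Rounded to 2 decimals: 19.56

19.56


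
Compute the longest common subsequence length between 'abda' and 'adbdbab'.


DP table for LCS of 'abda' and 'adbdbab':
       a  d  b  d  b  a  b
    0  0  0  0  0  0  0  0
  a 0  1  1  1  1  1  1  1
  b 0  1  1  2  2  2  2  2
  d 0  1  2  2  3  3  3  3
  a 0  1  2  2  3  3  4  4
LCS: 'abda'
LCS length = 4

4


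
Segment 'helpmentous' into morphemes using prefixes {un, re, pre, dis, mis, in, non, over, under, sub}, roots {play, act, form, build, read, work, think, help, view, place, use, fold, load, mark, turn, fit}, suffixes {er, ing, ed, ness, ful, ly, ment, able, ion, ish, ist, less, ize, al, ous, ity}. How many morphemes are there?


Segmenting 'helpmentous' against the inventory:
  'help' -> root (morpheme 1)
  'ment' -> suffix (morpheme 2)
  'ous' -> suffix (morpheme 3)
Total morphemes: 3

3


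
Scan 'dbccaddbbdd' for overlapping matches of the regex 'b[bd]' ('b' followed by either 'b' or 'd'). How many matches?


Pattern: b[bd] means 'b' followed by either 'b' or 'd'.
Scanning 'dbccaddbbdd' position-by-position:
  Pos 0: window 'db' -> no
  Pos 1: window 'bc' -> no
  Pos 2: window 'cc' -> no
  Pos 3: window 'ca' -> no
  Pos 4: window 'ad' -> no
  Pos 5: window 'dd' -> no
  Pos 6: window 'db' -> no
  Pos 7: window 'bb' -> MATCH
  Pos 8: window 'bd' -> MATCH
  Pos 9: window 'dd' -> no
  Pos 10: window 'd' -> no
Total matches: 2

2


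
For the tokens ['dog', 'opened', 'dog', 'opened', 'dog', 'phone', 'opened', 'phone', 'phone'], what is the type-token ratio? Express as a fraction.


Tokens: 9
Unique types: ('dog', 'opened', 'phone') = 3
TTR = 3/9
Simplify: divide both by 3 -> 1/3
TTR = 1/3

1/3


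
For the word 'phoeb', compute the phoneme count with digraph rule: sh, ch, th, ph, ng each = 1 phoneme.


Parsing 'phoeb' greedily, digraphs first:
  'ph' -> digraph (1 consonant phoneme) (phonemes so far: 1)
  'o' -> vowel phoneme (phonemes so far: 2)
  'e' -> vowel phoneme (phonemes so far: 3)
  'b' -> consonant phoneme (phonemes so far: 4)
Total phonemes: 4

4


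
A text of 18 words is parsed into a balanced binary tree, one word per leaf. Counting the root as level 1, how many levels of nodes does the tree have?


In a balanced binary tree with n leaves the deepest leaf is ceil(log2(n)) edges below the root,
so counting node levels inclusive of root and leaves gives ceil(log2(n)) + 1 levels.
log2(18) = 4.1699
ceil(4.1699) = 5
levels = 5 + 1 = 6

6


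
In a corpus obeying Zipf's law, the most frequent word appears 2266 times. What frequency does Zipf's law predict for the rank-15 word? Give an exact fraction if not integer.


Zipf's law: freq(rank) = f1 / rank
f1 = 2266, rank = 15
freq = 2266 / 15
GCD(2266, 15) = 1
Simplified: 2266/15

2266/15


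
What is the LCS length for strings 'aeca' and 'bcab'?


DP table for LCS of 'aeca' and 'bcab':
       b  c  a  b
    0  0  0  0  0
  a 0  0  0  1  1
  e 0  0  0  1  1
  c 0  0  1  1  1
  a 0  0  1  2  2
LCS: 'ca'
LCS length = 2

2


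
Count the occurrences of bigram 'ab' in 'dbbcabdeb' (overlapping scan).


Scanning 'dbbcabdeb' for bigram 'ab':
  Position 0: 'db' -> no
  Position 1: 'bb' -> no
  Position 2: 'bc' -> no
  Position 3: 'ca' -> no
  Position 4: 'ab' -> MATCH
  Position 5: 'bd' -> no
  Position 6: 'de' -> no
  Position 7: 'eb' -> no
Total matches: 1

1


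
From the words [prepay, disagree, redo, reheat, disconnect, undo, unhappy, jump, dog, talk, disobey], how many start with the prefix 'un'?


Checking each word for prefix 'un':
  'prepay' -> no (count: 0)
  'disagree' -> no (count: 0)
  'redo' -> no (count: 0)
  'reheat' -> no (count: 0)
  'disconnect' -> no (count: 0)
  'undo' -> YES, starts with 'un' (count: 1)
  'unhappy' -> YES, starts with 'un' (count: 2)
  'jump' -> no (count: 2)
  'dog' -> no (count: 2)
  'talk' -> no (count: 2)
  'disobey' -> no (count: 2)
Total with prefix 'un': 2

2


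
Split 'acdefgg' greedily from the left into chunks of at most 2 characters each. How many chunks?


'acdefgg' has 7 characters.
Chunking with max size 2:
  Chunk 1: 'ac' (positions 0-1)
  Chunk 2: 'de' (positions 2-3)
  Chunk 3: 'fg' (positions 4-5)
  Chunk 4: 'g' (positions 6-6)
Total chunks: ceil(7 / 2) = 4

4
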